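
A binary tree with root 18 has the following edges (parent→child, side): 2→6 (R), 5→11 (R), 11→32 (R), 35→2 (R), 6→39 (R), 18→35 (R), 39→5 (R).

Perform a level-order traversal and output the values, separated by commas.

18, 35, 2, 6, 39, 5, 11, 32

Level-order visits nodes level by level from the root, left to right within each level.
Level 0: 18
Level 1: 35
Level 2: 2
Level 3: 6
Level 4: 39
Level 5: 5
Level 6: 11
Level 7: 32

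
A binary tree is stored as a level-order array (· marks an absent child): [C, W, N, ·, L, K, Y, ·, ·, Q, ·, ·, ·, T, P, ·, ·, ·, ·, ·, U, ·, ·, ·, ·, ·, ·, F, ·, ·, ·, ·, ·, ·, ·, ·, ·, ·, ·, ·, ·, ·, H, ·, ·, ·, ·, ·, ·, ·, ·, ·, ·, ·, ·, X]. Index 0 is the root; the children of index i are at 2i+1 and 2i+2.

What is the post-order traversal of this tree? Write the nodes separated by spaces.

H U Q L W K X F T P Y N C

Post-order visits the left subtree, then the right subtree, then the node.
At C: go left to W.
  At W: no left child.
  At W: go right to L.
    At L: go left to Q.
      At Q: no left child.
      At Q: go right to U.
        At U: no left child.
        At U: go right to H.
          H is a leaf — visit H.
        Visit U.
      Visit Q.
    At L: no right child.
    Visit L.
  Visit W.
At C: go right to N.
  At N: go left to K.
    K is a leaf — visit K.
  At N: go right to Y.
    At Y: go left to T.
      At T: go left to F.
        At F: go left to X.
          X is a leaf — visit X.
        At F: no right child.
        Visit F.
      At T: no right child.
      Visit T.
    At Y: go right to P.
      P is a leaf — visit P.
    Visit Y.
  Visit N.
Visit C.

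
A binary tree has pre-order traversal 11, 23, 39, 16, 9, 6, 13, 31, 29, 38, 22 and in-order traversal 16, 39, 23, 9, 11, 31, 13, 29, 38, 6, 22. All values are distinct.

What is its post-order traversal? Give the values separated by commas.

16, 39, 9, 23, 31, 38, 29, 13, 22, 6, 11

The first element of pre-order is the root; it splits in-order into left and right subtrees.
Root 11: left subtree has 4 nodes {16, 39, 23, 9}, right has 6 {31, 13, 29, 38, 6, 22}.
  Root 23: left subtree has 2 nodes {16, 39}, right has 1 {9}.
    Root 39: left subtree has 1 node {16}, right has 0 { }.
  Root 6: left subtree has 4 nodes {31, 13, 29, 38}, right has 1 {22}.
    Root 13: left subtree has 1 node {31}, right has 2 {29, 38}.
      Root 29: left subtree has 0 nodes { }, right has 1 {38}.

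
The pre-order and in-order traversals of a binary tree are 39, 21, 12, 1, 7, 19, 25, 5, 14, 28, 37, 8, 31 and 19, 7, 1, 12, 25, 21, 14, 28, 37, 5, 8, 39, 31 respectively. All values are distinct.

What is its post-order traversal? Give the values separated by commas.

The first element of pre-order is the root; it splits in-order into left and right subtrees.
Root 39: left subtree has 11 nodes {19, 7, 1, 12, 25, 21, 14, 28, 37, 5, 8}, right has 1 {31}.
  Root 21: left subtree has 5 nodes {19, 7, 1, 12, 25}, right has 5 {14, 28, 37, 5, 8}.
    Root 12: left subtree has 3 nodes {19, 7, 1}, right has 1 {25}.
      Root 1: left subtree has 2 nodes {19, 7}, right has 0 { }.
        Root 7: left subtree has 1 node {19}, right has 0 { }.
    Root 5: left subtree has 3 nodes {14, 28, 37}, right has 1 {8}.
      Root 14: left subtree has 0 nodes { }, right has 2 {28, 37}.
        Root 28: left subtree has 0 nodes { }, right has 1 {37}.

19, 7, 1, 25, 12, 37, 28, 14, 8, 5, 21, 31, 39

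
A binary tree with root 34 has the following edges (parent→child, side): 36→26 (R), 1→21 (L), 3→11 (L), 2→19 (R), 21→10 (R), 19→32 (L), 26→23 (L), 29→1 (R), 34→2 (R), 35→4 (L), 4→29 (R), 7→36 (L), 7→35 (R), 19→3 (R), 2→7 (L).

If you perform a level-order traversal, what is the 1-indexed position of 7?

3

Level-order visits nodes level by level from the root, left to right within each level.
Level 0: 34
Level 1: 2
Level 2: 7, 19
Level 3: 36, 35, 32, 3
Level 4: 26, 4, 11
Level 5: 23, 29
Level 6: 1
Level 7: 21
Level 8: 10
Full level-order sequence: 34, 2, 7, 19, 36, 35, 32, 3, 26, 4, 11, 23, 29, 1, 21, 10.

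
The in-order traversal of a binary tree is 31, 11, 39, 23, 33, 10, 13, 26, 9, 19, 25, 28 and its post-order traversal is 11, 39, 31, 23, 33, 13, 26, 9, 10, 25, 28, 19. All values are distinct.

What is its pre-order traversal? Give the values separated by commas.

The last element of post-order is the root; it splits in-order into left and right subtrees.
Root 19: left subtree has 9 nodes {31, 11, 39, 23, 33, 10, 13, 26, 9}, right has 2 {25, 28}.
  Root 10: left subtree has 5 nodes {31, 11, 39, 23, 33}, right has 3 {13, 26, 9}.
    Root 33: left subtree has 4 nodes {31, 11, 39, 23}, right has 0 { }.
      Root 23: left subtree has 3 nodes {31, 11, 39}, right has 0 { }.
        Root 31: left subtree has 0 nodes { }, right has 2 {11, 39}.
          Root 39: left subtree has 1 node {11}, right has 0 { }.
    Root 9: left subtree has 2 nodes {13, 26}, right has 0 { }.
      Root 26: left subtree has 1 node {13}, right has 0 { }.
  Root 28: left subtree has 1 node {25}, right has 0 { }.

19, 10, 33, 23, 31, 39, 11, 9, 26, 13, 28, 25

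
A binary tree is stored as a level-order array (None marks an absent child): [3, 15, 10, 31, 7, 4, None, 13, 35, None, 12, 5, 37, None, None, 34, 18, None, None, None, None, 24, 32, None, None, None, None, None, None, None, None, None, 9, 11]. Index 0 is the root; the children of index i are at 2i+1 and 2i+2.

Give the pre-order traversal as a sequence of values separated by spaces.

Pre-order visits the node, then its left subtree, then its right subtree.
Visit 3.
At 3: go left to 15.
  Visit 15.
  At 15: go left to 31.
    Visit 31.
    At 31: go left to 13.
      Visit 13.
      At 13: go left to 34.
        Visit 34.
        At 34: no left child.
        At 34: go right to 9.
          9 is a leaf — visit 9.
      At 13: go right to 18.
        Visit 18.
        At 18: go left to 11.
          11 is a leaf — visit 11.
        At 18: no right child.
    At 31: go right to 35.
      35 is a leaf — visit 35.
  At 15: go right to 7.
    Visit 7.
    At 7: no left child.
    At 7: go right to 12.
      Visit 12.
      At 12: go left to 24.
        24 is a leaf — visit 24.
      At 12: go right to 32.
        32 is a leaf — visit 32.
At 3: go right to 10.
  Visit 10.
  At 10: go left to 4.
    Visit 4.
    At 4: go left to 5.
      5 is a leaf — visit 5.
    At 4: go right to 37.
      37 is a leaf — visit 37.
  At 10: no right child.

3 15 31 13 34 9 18 11 35 7 12 24 32 10 4 5 37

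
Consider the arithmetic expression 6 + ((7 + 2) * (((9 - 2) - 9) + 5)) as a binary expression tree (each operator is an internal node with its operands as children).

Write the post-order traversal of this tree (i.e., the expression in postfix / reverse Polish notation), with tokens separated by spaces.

Post-order on an expression tree gives postfix notation: for each operator, emit left operand, right operand, then the operator.

6 7 2 + 9 2 - 9 - 5 + * +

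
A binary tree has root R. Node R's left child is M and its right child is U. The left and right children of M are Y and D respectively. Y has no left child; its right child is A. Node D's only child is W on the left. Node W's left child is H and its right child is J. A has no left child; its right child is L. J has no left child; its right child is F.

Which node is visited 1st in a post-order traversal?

Post-order visits the left subtree, then the right subtree, then the node.
At R: go left to M.
  At M: go left to Y.
    At Y: no left child.
    At Y: go right to A.
      At A: no left child.
      At A: go right to L.
        L is a leaf — visit L.
      Visit A.
    Visit Y.
  At M: go right to D.
    At D: go left to W.
      At W: go left to H.
        H is a leaf — visit H.
      At W: go right to J.
        At J: no left child.
        At J: go right to F.
          F is a leaf — visit F.
        Visit J.
      Visit W.
    At D: no right child.
    Visit D.
  Visit M.
At R: go right to U.
  U is a leaf — visit U.
Visit R.
Full post-order sequence: L, A, Y, H, F, J, W, D, M, U, R.

L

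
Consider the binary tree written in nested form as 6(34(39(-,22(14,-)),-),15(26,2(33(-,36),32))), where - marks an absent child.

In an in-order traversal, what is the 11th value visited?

32

In-order visits the left subtree, then the node, then the right subtree.
At 6: go left to 34.
  At 34: go left to 39.
    At 39: no left child.
    Visit 39.
    At 39: go right to 22.
      At 22: go left to 14.
        14 is a leaf — visit 14.
      Visit 22.
      At 22: no right child.
  Visit 34.
  At 34: no right child.
Visit 6.
At 6: go right to 15.
  At 15: go left to 26.
    26 is a leaf — visit 26.
  Visit 15.
  At 15: go right to 2.
    At 2: go left to 33.
      At 33: no left child.
      Visit 33.
      At 33: go right to 36.
        36 is a leaf — visit 36.
    Visit 2.
    At 2: go right to 32.
      32 is a leaf — visit 32.
Full in-order sequence: 39, 14, 22, 34, 6, 26, 15, 33, 36, 2, 32.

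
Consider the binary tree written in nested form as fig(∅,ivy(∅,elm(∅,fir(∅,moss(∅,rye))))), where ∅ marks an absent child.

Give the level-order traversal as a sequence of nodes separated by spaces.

Level-order visits nodes level by level from the root, left to right within each level.
Level 0: fig
Level 1: ivy
Level 2: elm
Level 3: fir
Level 4: moss
Level 5: rye

fig ivy elm fir moss rye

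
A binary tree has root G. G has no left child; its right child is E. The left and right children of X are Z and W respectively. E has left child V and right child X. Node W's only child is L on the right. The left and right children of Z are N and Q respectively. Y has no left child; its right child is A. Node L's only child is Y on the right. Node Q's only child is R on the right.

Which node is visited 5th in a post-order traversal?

Post-order visits the left subtree, then the right subtree, then the node.
At G: no left child.
At G: go right to E.
  At E: go left to V.
    V is a leaf — visit V.
  At E: go right to X.
    At X: go left to Z.
      At Z: go left to N.
        N is a leaf — visit N.
      At Z: go right to Q.
        At Q: no left child.
        At Q: go right to R.
          R is a leaf — visit R.
        Visit Q.
      Visit Z.
    At X: go right to W.
      At W: no left child.
      At W: go right to L.
        At L: no left child.
        At L: go right to Y.
          At Y: no left child.
          At Y: go right to A.
            A is a leaf — visit A.
          Visit Y.
        Visit L.
      Visit W.
    Visit X.
  Visit E.
Visit G.
Full post-order sequence: V, N, R, Q, Z, A, Y, L, W, X, E, G.

Z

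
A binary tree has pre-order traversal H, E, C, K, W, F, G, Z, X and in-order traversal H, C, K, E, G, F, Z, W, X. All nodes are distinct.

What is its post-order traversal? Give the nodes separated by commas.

The first element of pre-order is the root; it splits in-order into left and right subtrees.
Root H: left subtree has 0 nodes { }, right has 8 {C, K, E, G, F, Z, W, X}.
  Root E: left subtree has 2 nodes {C, K}, right has 5 {G, F, Z, W, X}.
    Root C: left subtree has 0 nodes { }, right has 1 {K}.
    Root W: left subtree has 3 nodes {G, F, Z}, right has 1 {X}.
      Root F: left subtree has 1 node {G}, right has 1 {Z}.

K, C, G, Z, F, X, W, E, H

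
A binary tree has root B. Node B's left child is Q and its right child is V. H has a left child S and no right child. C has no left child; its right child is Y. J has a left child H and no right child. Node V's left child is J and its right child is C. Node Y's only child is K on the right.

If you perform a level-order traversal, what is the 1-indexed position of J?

4

Level-order visits nodes level by level from the root, left to right within each level.
Level 0: B
Level 1: Q, V
Level 2: J, C
Level 3: H, Y
Level 4: S, K
Full level-order sequence: B, Q, V, J, C, H, Y, S, K.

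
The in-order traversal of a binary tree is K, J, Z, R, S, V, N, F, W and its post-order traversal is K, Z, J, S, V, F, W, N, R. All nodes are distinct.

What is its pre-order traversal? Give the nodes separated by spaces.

R J K Z N V S W F

The last element of post-order is the root; it splits in-order into left and right subtrees.
Root R: left subtree has 3 nodes {K, J, Z}, right has 5 {S, V, N, F, W}.
  Root J: left subtree has 1 node {K}, right has 1 {Z}.
  Root N: left subtree has 2 nodes {S, V}, right has 2 {F, W}.
    Root V: left subtree has 1 node {S}, right has 0 { }.
    Root W: left subtree has 1 node {F}, right has 0 { }.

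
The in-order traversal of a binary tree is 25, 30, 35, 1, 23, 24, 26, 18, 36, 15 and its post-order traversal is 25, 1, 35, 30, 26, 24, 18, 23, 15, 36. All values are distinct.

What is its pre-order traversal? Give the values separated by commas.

36, 23, 30, 25, 35, 1, 18, 24, 26, 15

The last element of post-order is the root; it splits in-order into left and right subtrees.
Root 36: left subtree has 8 nodes {25, 30, 35, 1, 23, 24, 26, 18}, right has 1 {15}.
  Root 23: left subtree has 4 nodes {25, 30, 35, 1}, right has 3 {24, 26, 18}.
    Root 30: left subtree has 1 node {25}, right has 2 {35, 1}.
      Root 35: left subtree has 0 nodes { }, right has 1 {1}.
    Root 18: left subtree has 2 nodes {24, 26}, right has 0 { }.
      Root 24: left subtree has 0 nodes { }, right has 1 {26}.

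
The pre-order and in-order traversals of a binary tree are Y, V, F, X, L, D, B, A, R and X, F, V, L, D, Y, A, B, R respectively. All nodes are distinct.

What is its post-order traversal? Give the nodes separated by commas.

The first element of pre-order is the root; it splits in-order into left and right subtrees.
Root Y: left subtree has 5 nodes {X, F, V, L, D}, right has 3 {A, B, R}.
  Root V: left subtree has 2 nodes {X, F}, right has 2 {L, D}.
    Root F: left subtree has 1 node {X}, right has 0 { }.
    Root L: left subtree has 0 nodes { }, right has 1 {D}.
  Root B: left subtree has 1 node {A}, right has 1 {R}.

X, F, D, L, V, A, R, B, Y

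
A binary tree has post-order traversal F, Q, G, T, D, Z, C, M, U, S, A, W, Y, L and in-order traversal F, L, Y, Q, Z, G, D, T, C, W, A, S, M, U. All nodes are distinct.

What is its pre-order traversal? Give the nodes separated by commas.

The last element of post-order is the root; it splits in-order into left and right subtrees.
Root L: left subtree has 1 node {F}, right has 12 {Y, Q, Z, G, D, T, C, W, A, S, M, U}.
  Root Y: left subtree has 0 nodes { }, right has 11 {Q, Z, G, D, T, C, W, A, S, M, U}.
    Root W: left subtree has 6 nodes {Q, Z, G, D, T, C}, right has 4 {A, S, M, U}.
      Root C: left subtree has 5 nodes {Q, Z, G, D, T}, right has 0 { }.
        Root Z: left subtree has 1 node {Q}, right has 3 {G, D, T}.
          Root D: left subtree has 1 node {G}, right has 1 {T}.
      Root A: left subtree has 0 nodes { }, right has 3 {S, M, U}.
        Root S: left subtree has 0 nodes { }, right has 2 {M, U}.
          Root U: left subtree has 1 node {M}, right has 0 { }.

L, F, Y, W, C, Z, Q, D, G, T, A, S, U, M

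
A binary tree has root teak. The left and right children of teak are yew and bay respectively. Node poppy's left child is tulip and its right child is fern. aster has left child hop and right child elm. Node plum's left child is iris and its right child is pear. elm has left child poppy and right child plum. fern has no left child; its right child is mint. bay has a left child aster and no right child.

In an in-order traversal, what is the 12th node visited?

In-order visits the left subtree, then the node, then the right subtree.
At teak: go left to yew.
  yew is a leaf — visit yew.
Visit teak.
At teak: go right to bay.
  At bay: go left to aster.
    At aster: go left to hop.
      hop is a leaf — visit hop.
    Visit aster.
    At aster: go right to elm.
      At elm: go left to poppy.
        At poppy: go left to tulip.
          tulip is a leaf — visit tulip.
        Visit poppy.
        At poppy: go right to fern.
          At fern: no left child.
          Visit fern.
          At fern: go right to mint.
            mint is a leaf — visit mint.
      Visit elm.
      At elm: go right to plum.
        At plum: go left to iris.
          iris is a leaf — visit iris.
        Visit plum.
        At plum: go right to pear.
          pear is a leaf — visit pear.
  Visit bay.
  At bay: no right child.
Full in-order sequence: yew, teak, hop, aster, tulip, poppy, fern, mint, elm, iris, plum, pear, bay.

pear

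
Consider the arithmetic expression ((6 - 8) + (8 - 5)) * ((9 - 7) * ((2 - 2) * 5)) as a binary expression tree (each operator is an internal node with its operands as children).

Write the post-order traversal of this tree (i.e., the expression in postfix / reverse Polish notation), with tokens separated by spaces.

6 8 - 8 5 - + 9 7 - 2 2 - 5 * * *

Post-order on an expression tree gives postfix notation: for each operator, emit left operand, right operand, then the operator.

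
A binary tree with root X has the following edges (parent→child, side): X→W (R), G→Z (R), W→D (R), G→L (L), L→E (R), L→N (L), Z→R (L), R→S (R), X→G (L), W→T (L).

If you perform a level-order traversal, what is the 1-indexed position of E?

9

Level-order visits nodes level by level from the root, left to right within each level.
Level 0: X
Level 1: G, W
Level 2: L, Z, T, D
Level 3: N, E, R
Level 4: S
Full level-order sequence: X, G, W, L, Z, T, D, N, E, R, S.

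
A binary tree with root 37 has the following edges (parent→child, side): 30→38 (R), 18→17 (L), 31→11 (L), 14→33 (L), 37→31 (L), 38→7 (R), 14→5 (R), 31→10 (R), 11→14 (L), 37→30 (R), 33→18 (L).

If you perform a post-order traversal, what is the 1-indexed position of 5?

Post-order visits the left subtree, then the right subtree, then the node.
At 37: go left to 31.
  At 31: go left to 11.
    At 11: go left to 14.
      At 14: go left to 33.
        At 33: go left to 18.
          At 18: go left to 17.
            17 is a leaf — visit 17.
          At 18: no right child.
          Visit 18.
        At 33: no right child.
        Visit 33.
      At 14: go right to 5.
        5 is a leaf — visit 5.
      Visit 14.
    At 11: no right child.
    Visit 11.
  At 31: go right to 10.
    10 is a leaf — visit 10.
  Visit 31.
At 37: go right to 30.
  At 30: no left child.
  At 30: go right to 38.
    At 38: no left child.
    At 38: go right to 7.
      7 is a leaf — visit 7.
    Visit 38.
  Visit 30.
Visit 37.
Full post-order sequence: 17, 18, 33, 5, 14, 11, 10, 31, 7, 38, 30, 37.

4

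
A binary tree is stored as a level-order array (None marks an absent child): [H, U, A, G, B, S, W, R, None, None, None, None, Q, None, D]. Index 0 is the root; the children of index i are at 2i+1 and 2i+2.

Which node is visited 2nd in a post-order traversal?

Post-order visits the left subtree, then the right subtree, then the node.
At H: go left to U.
  At U: go left to G.
    At G: go left to R.
      R is a leaf — visit R.
    At G: no right child.
    Visit G.
  At U: go right to B.
    B is a leaf — visit B.
  Visit U.
At H: go right to A.
  At A: go left to S.
    At S: no left child.
    At S: go right to Q.
      Q is a leaf — visit Q.
    Visit S.
  At A: go right to W.
    At W: no left child.
    At W: go right to D.
      D is a leaf — visit D.
    Visit W.
  Visit A.
Visit H.
Full post-order sequence: R, G, B, U, Q, S, D, W, A, H.

G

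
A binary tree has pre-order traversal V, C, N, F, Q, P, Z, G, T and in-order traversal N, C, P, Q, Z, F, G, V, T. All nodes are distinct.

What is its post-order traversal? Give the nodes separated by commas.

N, P, Z, Q, G, F, C, T, V

The first element of pre-order is the root; it splits in-order into left and right subtrees.
Root V: left subtree has 7 nodes {N, C, P, Q, Z, F, G}, right has 1 {T}.
  Root C: left subtree has 1 node {N}, right has 5 {P, Q, Z, F, G}.
    Root F: left subtree has 3 nodes {P, Q, Z}, right has 1 {G}.
      Root Q: left subtree has 1 node {P}, right has 1 {Z}.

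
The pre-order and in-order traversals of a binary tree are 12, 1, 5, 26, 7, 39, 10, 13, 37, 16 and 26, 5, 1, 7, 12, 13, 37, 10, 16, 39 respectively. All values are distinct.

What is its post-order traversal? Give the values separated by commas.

The first element of pre-order is the root; it splits in-order into left and right subtrees.
Root 12: left subtree has 4 nodes {26, 5, 1, 7}, right has 5 {13, 37, 10, 16, 39}.
  Root 1: left subtree has 2 nodes {26, 5}, right has 1 {7}.
    Root 5: left subtree has 1 node {26}, right has 0 { }.
  Root 39: left subtree has 4 nodes {13, 37, 10, 16}, right has 0 { }.
    Root 10: left subtree has 2 nodes {13, 37}, right has 1 {16}.
      Root 13: left subtree has 0 nodes { }, right has 1 {37}.

26, 5, 7, 1, 37, 13, 16, 10, 39, 12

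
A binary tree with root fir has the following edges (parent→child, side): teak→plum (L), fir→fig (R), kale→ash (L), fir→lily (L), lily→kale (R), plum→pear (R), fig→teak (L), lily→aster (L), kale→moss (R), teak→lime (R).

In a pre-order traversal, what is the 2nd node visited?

Pre-order visits the node, then its left subtree, then its right subtree.
Visit fir.
At fir: go left to lily.
  Visit lily.
  At lily: go left to aster.
    aster is a leaf — visit aster.
  At lily: go right to kale.
    Visit kale.
    At kale: go left to ash.
      ash is a leaf — visit ash.
    At kale: go right to moss.
      moss is a leaf — visit moss.
At fir: go right to fig.
  Visit fig.
  At fig: go left to teak.
    Visit teak.
    At teak: go left to plum.
      Visit plum.
      At plum: no left child.
      At plum: go right to pear.
        pear is a leaf — visit pear.
    At teak: go right to lime.
      lime is a leaf — visit lime.
  At fig: no right child.
Full pre-order sequence: fir, lily, aster, kale, ash, moss, fig, teak, plum, pear, lime.

lily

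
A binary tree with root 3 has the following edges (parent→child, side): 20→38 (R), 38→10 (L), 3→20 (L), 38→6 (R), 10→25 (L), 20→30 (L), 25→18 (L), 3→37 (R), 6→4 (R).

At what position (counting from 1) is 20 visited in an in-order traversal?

In-order visits the left subtree, then the node, then the right subtree.
At 3: go left to 20.
  At 20: go left to 30.
    30 is a leaf — visit 30.
  Visit 20.
  At 20: go right to 38.
    At 38: go left to 10.
      At 10: go left to 25.
        At 25: go left to 18.
          18 is a leaf — visit 18.
        Visit 25.
        At 25: no right child.
      Visit 10.
      At 10: no right child.
    Visit 38.
    At 38: go right to 6.
      At 6: no left child.
      Visit 6.
      At 6: go right to 4.
        4 is a leaf — visit 4.
Visit 3.
At 3: go right to 37.
  37 is a leaf — visit 37.
Full in-order sequence: 30, 20, 18, 25, 10, 38, 6, 4, 3, 37.

2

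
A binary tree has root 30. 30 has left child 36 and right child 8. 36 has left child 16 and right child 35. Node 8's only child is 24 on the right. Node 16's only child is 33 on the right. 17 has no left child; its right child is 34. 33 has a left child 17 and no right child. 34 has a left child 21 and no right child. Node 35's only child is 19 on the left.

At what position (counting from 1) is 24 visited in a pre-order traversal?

11

Pre-order visits the node, then its left subtree, then its right subtree.
Visit 30.
At 30: go left to 36.
  Visit 36.
  At 36: go left to 16.
    Visit 16.
    At 16: no left child.
    At 16: go right to 33.
      Visit 33.
      At 33: go left to 17.
        Visit 17.
        At 17: no left child.
        At 17: go right to 34.
          Visit 34.
          At 34: go left to 21.
            21 is a leaf — visit 21.
          At 34: no right child.
      At 33: no right child.
  At 36: go right to 35.
    Visit 35.
    At 35: go left to 19.
      19 is a leaf — visit 19.
    At 35: no right child.
At 30: go right to 8.
  Visit 8.
  At 8: no left child.
  At 8: go right to 24.
    24 is a leaf — visit 24.
Full pre-order sequence: 30, 36, 16, 33, 17, 34, 21, 35, 19, 8, 24.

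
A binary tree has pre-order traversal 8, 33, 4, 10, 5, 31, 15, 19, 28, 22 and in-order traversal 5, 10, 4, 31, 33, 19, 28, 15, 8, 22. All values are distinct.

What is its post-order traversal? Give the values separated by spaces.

5 10 31 4 28 19 15 33 22 8

The first element of pre-order is the root; it splits in-order into left and right subtrees.
Root 8: left subtree has 8 nodes {5, 10, 4, 31, 33, 19, 28, 15}, right has 1 {22}.
  Root 33: left subtree has 4 nodes {5, 10, 4, 31}, right has 3 {19, 28, 15}.
    Root 4: left subtree has 2 nodes {5, 10}, right has 1 {31}.
      Root 10: left subtree has 1 node {5}, right has 0 { }.
    Root 15: left subtree has 2 nodes {19, 28}, right has 0 { }.
      Root 19: left subtree has 0 nodes { }, right has 1 {28}.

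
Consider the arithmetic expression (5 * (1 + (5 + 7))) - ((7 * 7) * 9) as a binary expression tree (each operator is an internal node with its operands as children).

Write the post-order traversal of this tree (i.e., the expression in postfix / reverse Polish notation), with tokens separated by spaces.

5 1 5 7 + + * 7 7 * 9 * -

Post-order on an expression tree gives postfix notation: for each operator, emit left operand, right operand, then the operator.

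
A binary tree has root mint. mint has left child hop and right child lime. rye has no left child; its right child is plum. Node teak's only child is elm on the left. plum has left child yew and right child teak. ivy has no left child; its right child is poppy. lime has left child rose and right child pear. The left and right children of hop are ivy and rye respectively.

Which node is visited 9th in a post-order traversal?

rose

Post-order visits the left subtree, then the right subtree, then the node.
At mint: go left to hop.
  At hop: go left to ivy.
    At ivy: no left child.
    At ivy: go right to poppy.
      poppy is a leaf — visit poppy.
    Visit ivy.
  At hop: go right to rye.
    At rye: no left child.
    At rye: go right to plum.
      At plum: go left to yew.
        yew is a leaf — visit yew.
      At plum: go right to teak.
        At teak: go left to elm.
          elm is a leaf — visit elm.
        At teak: no right child.
        Visit teak.
      Visit plum.
    Visit rye.
  Visit hop.
At mint: go right to lime.
  At lime: go left to rose.
    rose is a leaf — visit rose.
  At lime: go right to pear.
    pear is a leaf — visit pear.
  Visit lime.
Visit mint.
Full post-order sequence: poppy, ivy, yew, elm, teak, plum, rye, hop, rose, pear, lime, mint.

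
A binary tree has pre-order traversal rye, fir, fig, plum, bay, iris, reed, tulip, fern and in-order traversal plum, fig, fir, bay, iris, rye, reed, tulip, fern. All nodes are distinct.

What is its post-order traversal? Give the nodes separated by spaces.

plum fig iris bay fir fern tulip reed rye

The first element of pre-order is the root; it splits in-order into left and right subtrees.
Root rye: left subtree has 5 nodes {plum, fig, fir, bay, iris}, right has 3 {reed, tulip, fern}.
  Root fir: left subtree has 2 nodes {plum, fig}, right has 2 {bay, iris}.
    Root fig: left subtree has 1 node {plum}, right has 0 { }.
    Root bay: left subtree has 0 nodes { }, right has 1 {iris}.
  Root reed: left subtree has 0 nodes { }, right has 2 {tulip, fern}.
    Root tulip: left subtree has 0 nodes { }, right has 1 {fern}.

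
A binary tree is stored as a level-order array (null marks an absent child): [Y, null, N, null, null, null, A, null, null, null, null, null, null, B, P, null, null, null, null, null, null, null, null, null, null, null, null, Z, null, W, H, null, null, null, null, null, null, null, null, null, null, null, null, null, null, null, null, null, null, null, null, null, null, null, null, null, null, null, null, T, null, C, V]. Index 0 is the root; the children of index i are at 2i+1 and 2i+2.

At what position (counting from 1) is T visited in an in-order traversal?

In-order visits the left subtree, then the node, then the right subtree.
At Y: no left child.
Visit Y.
At Y: go right to N.
  At N: no left child.
  Visit N.
  At N: go right to A.
    At A: go left to B.
      At B: go left to Z.
        Z is a leaf — visit Z.
      Visit B.
      At B: no right child.
    Visit A.
    At A: go right to P.
      At P: go left to W.
        At W: go left to T.
          T is a leaf — visit T.
        Visit W.
        At W: no right child.
      Visit P.
      At P: go right to H.
        At H: go left to C.
          C is a leaf — visit C.
        Visit H.
        At H: go right to V.
          V is a leaf — visit V.
Full in-order sequence: Y, N, Z, B, A, T, W, P, C, H, V.

6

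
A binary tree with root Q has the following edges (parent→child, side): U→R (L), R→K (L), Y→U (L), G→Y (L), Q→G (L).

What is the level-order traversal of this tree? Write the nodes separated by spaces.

Level-order visits nodes level by level from the root, left to right within each level.
Level 0: Q
Level 1: G
Level 2: Y
Level 3: U
Level 4: R
Level 5: K

Q G Y U R K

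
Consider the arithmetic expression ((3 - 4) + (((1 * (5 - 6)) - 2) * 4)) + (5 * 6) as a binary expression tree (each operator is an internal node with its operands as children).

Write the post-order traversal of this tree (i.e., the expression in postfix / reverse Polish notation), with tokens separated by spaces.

Post-order on an expression tree gives postfix notation: for each operator, emit left operand, right operand, then the operator.

3 4 - 1 5 6 - * 2 - 4 * + 5 6 * +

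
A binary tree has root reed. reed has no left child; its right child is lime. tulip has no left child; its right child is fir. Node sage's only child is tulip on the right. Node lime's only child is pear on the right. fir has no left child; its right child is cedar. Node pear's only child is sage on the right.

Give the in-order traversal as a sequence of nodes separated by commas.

reed, lime, pear, sage, tulip, fir, cedar

In-order visits the left subtree, then the node, then the right subtree.
At reed: no left child.
Visit reed.
At reed: go right to lime.
  At lime: no left child.
  Visit lime.
  At lime: go right to pear.
    At pear: no left child.
    Visit pear.
    At pear: go right to sage.
      At sage: no left child.
      Visit sage.
      At sage: go right to tulip.
        At tulip: no left child.
        Visit tulip.
        At tulip: go right to fir.
          At fir: no left child.
          Visit fir.
          At fir: go right to cedar.
            cedar is a leaf — visit cedar.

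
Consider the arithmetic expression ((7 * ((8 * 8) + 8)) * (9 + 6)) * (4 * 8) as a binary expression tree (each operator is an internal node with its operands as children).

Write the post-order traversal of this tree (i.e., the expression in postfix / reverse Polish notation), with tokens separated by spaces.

Post-order on an expression tree gives postfix notation: for each operator, emit left operand, right operand, then the operator.

7 8 8 * 8 + * 9 6 + * 4 8 * *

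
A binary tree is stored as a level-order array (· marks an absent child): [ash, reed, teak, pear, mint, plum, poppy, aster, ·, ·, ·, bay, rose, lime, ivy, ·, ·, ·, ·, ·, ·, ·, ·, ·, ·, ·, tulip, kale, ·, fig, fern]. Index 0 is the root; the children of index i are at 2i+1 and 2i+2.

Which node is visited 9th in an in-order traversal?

In-order visits the left subtree, then the node, then the right subtree.
At ash: go left to reed.
  At reed: go left to pear.
    At pear: go left to aster.
      aster is a leaf — visit aster.
    Visit pear.
    At pear: no right child.
  Visit reed.
  At reed: go right to mint.
    mint is a leaf — visit mint.
Visit ash.
At ash: go right to teak.
  At teak: go left to plum.
    At plum: go left to bay.
      bay is a leaf — visit bay.
    Visit plum.
    At plum: go right to rose.
      At rose: no left child.
      Visit rose.
      At rose: go right to tulip.
        tulip is a leaf — visit tulip.
  Visit teak.
  At teak: go right to poppy.
    At poppy: go left to lime.
      At lime: go left to kale.
        kale is a leaf — visit kale.
      Visit lime.
      At lime: no right child.
    Visit poppy.
    At poppy: go right to ivy.
      At ivy: go left to fig.
        fig is a leaf — visit fig.
      Visit ivy.
      At ivy: go right to fern.
        fern is a leaf — visit fern.
Full in-order sequence: aster, pear, reed, mint, ash, bay, plum, rose, tulip, teak, kale, lime, poppy, fig, ivy, fern.

tulip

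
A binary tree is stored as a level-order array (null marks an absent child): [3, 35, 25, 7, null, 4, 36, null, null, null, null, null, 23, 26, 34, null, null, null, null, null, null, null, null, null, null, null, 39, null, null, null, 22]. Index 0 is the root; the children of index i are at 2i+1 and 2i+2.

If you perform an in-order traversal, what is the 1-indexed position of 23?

5

In-order visits the left subtree, then the node, then the right subtree.
At 3: go left to 35.
  At 35: go left to 7.
    7 is a leaf — visit 7.
  Visit 35.
  At 35: no right child.
Visit 3.
At 3: go right to 25.
  At 25: go left to 4.
    At 4: no left child.
    Visit 4.
    At 4: go right to 23.
      At 23: no left child.
      Visit 23.
      At 23: go right to 39.
        39 is a leaf — visit 39.
  Visit 25.
  At 25: go right to 36.
    At 36: go left to 26.
      26 is a leaf — visit 26.
    Visit 36.
    At 36: go right to 34.
      At 34: no left child.
      Visit 34.
      At 34: go right to 22.
        22 is a leaf — visit 22.
Full in-order sequence: 7, 35, 3, 4, 23, 39, 25, 26, 36, 34, 22.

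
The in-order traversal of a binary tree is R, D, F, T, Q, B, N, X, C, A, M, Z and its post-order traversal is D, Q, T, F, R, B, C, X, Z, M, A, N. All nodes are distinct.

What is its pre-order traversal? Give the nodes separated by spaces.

The last element of post-order is the root; it splits in-order into left and right subtrees.
Root N: left subtree has 6 nodes {R, D, F, T, Q, B}, right has 5 {X, C, A, M, Z}.
  Root B: left subtree has 5 nodes {R, D, F, T, Q}, right has 0 { }.
    Root R: left subtree has 0 nodes { }, right has 4 {D, F, T, Q}.
      Root F: left subtree has 1 node {D}, right has 2 {T, Q}.
        Root T: left subtree has 0 nodes { }, right has 1 {Q}.
  Root A: left subtree has 2 nodes {X, C}, right has 2 {M, Z}.
    Root X: left subtree has 0 nodes { }, right has 1 {C}.
    Root M: left subtree has 0 nodes { }, right has 1 {Z}.

N B R F D T Q A X C M Z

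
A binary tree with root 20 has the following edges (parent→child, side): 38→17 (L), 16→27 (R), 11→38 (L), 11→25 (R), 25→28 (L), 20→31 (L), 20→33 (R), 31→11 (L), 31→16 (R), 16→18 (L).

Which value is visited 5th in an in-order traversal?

25

In-order visits the left subtree, then the node, then the right subtree.
At 20: go left to 31.
  At 31: go left to 11.
    At 11: go left to 38.
      At 38: go left to 17.
        17 is a leaf — visit 17.
      Visit 38.
      At 38: no right child.
    Visit 11.
    At 11: go right to 25.
      At 25: go left to 28.
        28 is a leaf — visit 28.
      Visit 25.
      At 25: no right child.
  Visit 31.
  At 31: go right to 16.
    At 16: go left to 18.
      18 is a leaf — visit 18.
    Visit 16.
    At 16: go right to 27.
      27 is a leaf — visit 27.
Visit 20.
At 20: go right to 33.
  33 is a leaf — visit 33.
Full in-order sequence: 17, 38, 11, 28, 25, 31, 18, 16, 27, 20, 33.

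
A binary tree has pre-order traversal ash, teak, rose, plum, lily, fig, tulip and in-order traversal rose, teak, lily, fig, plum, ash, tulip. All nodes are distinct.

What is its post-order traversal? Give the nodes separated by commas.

The first element of pre-order is the root; it splits in-order into left and right subtrees.
Root ash: left subtree has 5 nodes {rose, teak, lily, fig, plum}, right has 1 {tulip}.
  Root teak: left subtree has 1 node {rose}, right has 3 {lily, fig, plum}.
    Root plum: left subtree has 2 nodes {lily, fig}, right has 0 { }.
      Root lily: left subtree has 0 nodes { }, right has 1 {fig}.

rose, fig, lily, plum, teak, tulip, ash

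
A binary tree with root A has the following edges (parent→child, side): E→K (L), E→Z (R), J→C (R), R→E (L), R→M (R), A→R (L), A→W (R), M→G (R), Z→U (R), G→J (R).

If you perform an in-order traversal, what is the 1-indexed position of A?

In-order visits the left subtree, then the node, then the right subtree.
At A: go left to R.
  At R: go left to E.
    At E: go left to K.
      K is a leaf — visit K.
    Visit E.
    At E: go right to Z.
      At Z: no left child.
      Visit Z.
      At Z: go right to U.
        U is a leaf — visit U.
  Visit R.
  At R: go right to M.
    At M: no left child.
    Visit M.
    At M: go right to G.
      At G: no left child.
      Visit G.
      At G: go right to J.
        At J: no left child.
        Visit J.
        At J: go right to C.
          C is a leaf — visit C.
Visit A.
At A: go right to W.
  W is a leaf — visit W.
Full in-order sequence: K, E, Z, U, R, M, G, J, C, A, W.

10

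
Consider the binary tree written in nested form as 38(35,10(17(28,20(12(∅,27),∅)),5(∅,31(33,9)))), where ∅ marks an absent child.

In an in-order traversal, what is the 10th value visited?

33

In-order visits the left subtree, then the node, then the right subtree.
At 38: go left to 35.
  35 is a leaf — visit 35.
Visit 38.
At 38: go right to 10.
  At 10: go left to 17.
    At 17: go left to 28.
      28 is a leaf — visit 28.
    Visit 17.
    At 17: go right to 20.
      At 20: go left to 12.
        At 12: no left child.
        Visit 12.
        At 12: go right to 27.
          27 is a leaf — visit 27.
      Visit 20.
      At 20: no right child.
  Visit 10.
  At 10: go right to 5.
    At 5: no left child.
    Visit 5.
    At 5: go right to 31.
      At 31: go left to 33.
        33 is a leaf — visit 33.
      Visit 31.
      At 31: go right to 9.
        9 is a leaf — visit 9.
Full in-order sequence: 35, 38, 28, 17, 12, 27, 20, 10, 5, 33, 31, 9.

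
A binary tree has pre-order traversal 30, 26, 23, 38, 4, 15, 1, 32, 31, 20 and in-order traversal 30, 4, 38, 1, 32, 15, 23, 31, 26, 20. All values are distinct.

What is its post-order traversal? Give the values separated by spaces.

The first element of pre-order is the root; it splits in-order into left and right subtrees.
Root 30: left subtree has 0 nodes { }, right has 9 {4, 38, 1, 32, 15, 23, 31, 26, 20}.
  Root 26: left subtree has 7 nodes {4, 38, 1, 32, 15, 23, 31}, right has 1 {20}.
    Root 23: left subtree has 5 nodes {4, 38, 1, 32, 15}, right has 1 {31}.
      Root 38: left subtree has 1 node {4}, right has 3 {1, 32, 15}.
        Root 15: left subtree has 2 nodes {1, 32}, right has 0 { }.
          Root 1: left subtree has 0 nodes { }, right has 1 {32}.

4 32 1 15 38 31 23 20 26 30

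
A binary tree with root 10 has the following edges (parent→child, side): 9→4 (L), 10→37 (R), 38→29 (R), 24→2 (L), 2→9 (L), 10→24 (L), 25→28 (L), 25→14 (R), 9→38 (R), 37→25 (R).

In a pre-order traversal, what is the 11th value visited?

14

Pre-order visits the node, then its left subtree, then its right subtree.
Visit 10.
At 10: go left to 24.
  Visit 24.
  At 24: go left to 2.
    Visit 2.
    At 2: go left to 9.
      Visit 9.
      At 9: go left to 4.
        4 is a leaf — visit 4.
      At 9: go right to 38.
        Visit 38.
        At 38: no left child.
        At 38: go right to 29.
          29 is a leaf — visit 29.
    At 2: no right child.
  At 24: no right child.
At 10: go right to 37.
  Visit 37.
  At 37: no left child.
  At 37: go right to 25.
    Visit 25.
    At 25: go left to 28.
      28 is a leaf — visit 28.
    At 25: go right to 14.
      14 is a leaf — visit 14.
Full pre-order sequence: 10, 24, 2, 9, 4, 38, 29, 37, 25, 28, 14.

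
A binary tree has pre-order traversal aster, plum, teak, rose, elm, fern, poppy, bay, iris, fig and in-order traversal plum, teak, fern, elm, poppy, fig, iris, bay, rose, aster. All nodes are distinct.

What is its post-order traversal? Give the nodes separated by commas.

fern, fig, iris, bay, poppy, elm, rose, teak, plum, aster

The first element of pre-order is the root; it splits in-order into left and right subtrees.
Root aster: left subtree has 9 nodes {plum, teak, fern, elm, poppy, fig, iris, bay, rose}, right has 0 { }.
  Root plum: left subtree has 0 nodes { }, right has 8 {teak, fern, elm, poppy, fig, iris, bay, rose}.
    Root teak: left subtree has 0 nodes { }, right has 7 {fern, elm, poppy, fig, iris, bay, rose}.
      Root rose: left subtree has 6 nodes {fern, elm, poppy, fig, iris, bay}, right has 0 { }.
        Root elm: left subtree has 1 node {fern}, right has 4 {poppy, fig, iris, bay}.
          Root poppy: left subtree has 0 nodes { }, right has 3 {fig, iris, bay}.
            Root bay: left subtree has 2 nodes {fig, iris}, right has 0 { }.
              Root iris: left subtree has 1 node {fig}, right has 0 { }.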